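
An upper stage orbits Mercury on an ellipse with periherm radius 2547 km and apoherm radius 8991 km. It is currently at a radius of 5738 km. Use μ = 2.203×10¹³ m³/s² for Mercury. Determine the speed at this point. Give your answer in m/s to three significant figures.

v ≈ 1960 m/s

Semi-major axis a = (r_p + r_a)/2 = 5769.0 km = 5.769×10⁶ m.
Vis-viva: v² = μ(2/r − 1/a) = 2.203×10¹³ × (3.486×10⁻⁷ − 1.733×10⁻⁷) = 3.860×10⁶ m²/s².
v = 1965 m/s.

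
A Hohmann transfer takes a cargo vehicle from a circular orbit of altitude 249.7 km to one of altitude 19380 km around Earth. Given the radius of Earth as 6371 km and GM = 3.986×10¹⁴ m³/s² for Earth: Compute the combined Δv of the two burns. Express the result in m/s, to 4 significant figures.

r₁ = 6371 + 249.7 = 6620.7 km = 6.6207×10⁶ m.
r₂ = 6371 + 19380 = 25751 km = 2.5751×10⁷ m.
Transfer ellipse a_t = (r₁ + r₂)/2 = 1.619×10⁷ m.
At r₁: circular v_c1 = √(μ/r₁) = 7759 m/s; transfer-perigee v_p = √[μ(2/r₁ − 1/a_t)] = 9787 m/s.
Δv₁ = v_p − v_c1 = 2028 m/s.
At r₂: circular v_c2 = √(μ/r₂) = 3934 m/s; transfer-apogee v_a = √[μ(2/r₂ − 1/a_t)] = 2516 m/s.
Δv₂ = v_c2 − v_a = 1418 m/s.
Total Δv = Δv₁ + Δv₂ = 3446 m/s.

Δv_total ≈ 3446 m/s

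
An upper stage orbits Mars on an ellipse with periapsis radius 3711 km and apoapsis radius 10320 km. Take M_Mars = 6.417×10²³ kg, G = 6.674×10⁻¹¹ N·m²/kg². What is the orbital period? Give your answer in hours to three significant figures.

μ = GM = 6.674×10⁻¹¹ × 6.417×10²³ = 4.283×10¹³ m³/s².
Semi-major axis a = (r_p + r_a)/2 = (3711.0 + 10320)/2 = 7015.5 km = 7.016×10⁶ m.
By Kepler's third law T = 2π√(a³/μ) = 2π × 2.839×10³ = 1.784×10⁴ s.
= 4.956 hours.

T ≈ 4.96 hours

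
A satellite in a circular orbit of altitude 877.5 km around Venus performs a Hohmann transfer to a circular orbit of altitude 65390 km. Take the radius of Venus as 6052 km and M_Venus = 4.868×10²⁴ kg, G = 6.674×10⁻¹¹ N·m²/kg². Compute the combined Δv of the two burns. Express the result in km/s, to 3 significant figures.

μ = GM = 6.674×10⁻¹¹ × 4.868×10²⁴ = 3.249×10¹⁴ m³/s².
r₁ = 6052 + 877.5 = 6929.5 km = 6.9295×10⁶ m.
r₂ = 6052 + 65390 = 71442 km = 7.1442×10⁷ m.
Transfer ellipse a_t = (r₁ + r₂)/2 = 3.919×10⁷ m.
At r₁: circular v_c1 = √(μ/r₁) = 6847 m/s; transfer-periapsis v_p = √[μ(2/r₁ − 1/a_t)] = 9245 m/s.
Δv₁ = v_p − v_c1 = 2398 m/s.
At r₂: circular v_c2 = √(μ/r₂) = 2133 m/s; transfer-apoapsis v_a = √[μ(2/r₂ − 1/a_t)] = 896.8 m/s.
Δv₂ = v_c2 − v_a = 1236 m/s.
Total Δv = Δv₁ + Δv₂ = 3634 m/s = 3.634 km/s.

Δv_total ≈ 3.63 km/s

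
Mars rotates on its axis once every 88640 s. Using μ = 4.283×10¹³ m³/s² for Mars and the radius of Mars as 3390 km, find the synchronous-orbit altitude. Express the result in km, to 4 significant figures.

A synchronous orbit has period T, so by Kepler's third law a = (μT²/4π²)^(1/3).
μT²/4π² = 4.283×10¹³ × (8.864×10⁴)² / 39.48 = 8.524×10²¹ m³.
a = 2.043×10⁷ m = 20428 km.
Altitude h = a − R = 20428 − 3390 = 17038 km.

h_sync ≈ 17040 km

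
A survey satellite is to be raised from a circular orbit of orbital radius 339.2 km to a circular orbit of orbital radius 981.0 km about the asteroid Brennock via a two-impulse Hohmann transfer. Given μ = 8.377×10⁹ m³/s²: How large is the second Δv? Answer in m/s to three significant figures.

Δv ≈ 26.2 m/s

r₁ = 339.2 km = 3.392×10⁵ m.
r₂ = 981.0 km = 9.810×10⁵ m.
Transfer ellipse a_t = (r₁ + r₂)/2 = 6.601×10⁵ m.
At r₁: circular v_c1 = √(μ/r₁) = 157.2 m/s; transfer-periapsis v_p = √[μ(2/r₁ − 1/a_t)] = 191.6 m/s.
At r₂: circular v_c2 = √(μ/r₂) = 92.41 m/s; transfer-apoapsis v_a = √[μ(2/r₂ − 1/a_t)] = 66.24 m/s.
Δv₂ = v_c2 − v_a = 26.17 m/s.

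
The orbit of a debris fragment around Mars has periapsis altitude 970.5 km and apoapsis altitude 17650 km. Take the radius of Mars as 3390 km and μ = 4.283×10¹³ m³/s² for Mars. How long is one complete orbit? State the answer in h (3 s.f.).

r_p = 3390 + 970.5 = 4360.5 km = 4.3605×10⁶ m.
r_a = 3390 + 17650 = 21040 km = 2.1040×10⁷ m.
Semi-major axis a = (r_p + r_a)/2 = (4360.5 + 21040)/2 = 12700 km = 1.270×10⁷ m.
By Kepler's third law T = 2π√(a³/μ) = 2π × 6.916×10³ = 4.345×10⁴ s.
= 12.07 h.

T ≈ 12.1 h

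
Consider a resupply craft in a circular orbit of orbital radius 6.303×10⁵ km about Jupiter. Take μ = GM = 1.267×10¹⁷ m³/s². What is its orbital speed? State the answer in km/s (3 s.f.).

v ≈ 14.2 km/s

r = 6.303×10⁵ km = 6.303×10⁸ m.
For a circular orbit v = √(μ/r) = √(1.267×10¹⁷ / 6.303×10⁸) = √(2.010×10⁸) = 14180 m/s.
That is 14.18 km/s.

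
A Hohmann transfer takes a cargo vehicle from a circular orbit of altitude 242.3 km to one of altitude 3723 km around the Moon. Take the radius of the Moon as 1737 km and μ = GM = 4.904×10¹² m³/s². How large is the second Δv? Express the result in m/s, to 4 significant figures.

r₁ = 1737 + 242.3 = 1979.3 km = 1.9793×10⁶ m.
r₂ = 1737 + 3723 = 5460.0 km = 5.4600×10⁶ m.
Transfer ellipse a_t = (r₁ + r₂)/2 = 3.720×10⁶ m.
At r₁: circular v_c1 = √(μ/r₁) = 1574 m/s; transfer-perilune v_p = √[μ(2/r₁ − 1/a_t)] = 1907 m/s.
At r₂: circular v_c2 = √(μ/r₂) = 947.7 m/s; transfer-apolune v_a = √[μ(2/r₂ − 1/a_t)] = 691.3 m/s.
Δv₂ = v_c2 − v_a = 256.4 m/s.

Δv ≈ 256.4 m/s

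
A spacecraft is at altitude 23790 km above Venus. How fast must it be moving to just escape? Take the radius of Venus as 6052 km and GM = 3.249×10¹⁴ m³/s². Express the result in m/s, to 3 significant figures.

r = 6052 + 23790 = 29842 km = 2.9842×10⁷ m.
Escape speed v_esc = √(2μ/r) = √(2 × 3.249×10¹⁴ / 2.984×10⁷) = √(2.177×10⁷) = 4666 m/s.

v_esc ≈ 4670 m/s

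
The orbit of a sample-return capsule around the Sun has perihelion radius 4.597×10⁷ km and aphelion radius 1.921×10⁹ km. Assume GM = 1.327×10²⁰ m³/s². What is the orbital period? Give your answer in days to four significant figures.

T ≈ 6157 days

Semi-major axis a = (r_p + r_a)/2 = (4.5970×10⁷ + 1.9210×10⁹)/2 = 9.8348×10⁸ km = 9.835×10¹¹ m.
By Kepler's third law T = 2π√(a³/μ) = 2π × 8.467×10⁷ = 5.320×10⁸ s.
= 6157 days.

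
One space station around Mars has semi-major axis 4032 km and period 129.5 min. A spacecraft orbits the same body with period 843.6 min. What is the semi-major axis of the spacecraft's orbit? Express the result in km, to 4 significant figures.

Kepler's third law: a³ ∝ T², so a₂ = a₁ (T₂/T₁)^(2/3).
T₂/T₁ = 6.514, (T₂/T₁)^(2/3) = 3.488.
a₂ = 4032 × 3.488 = 14060 km.

a₂ ≈ 14060 km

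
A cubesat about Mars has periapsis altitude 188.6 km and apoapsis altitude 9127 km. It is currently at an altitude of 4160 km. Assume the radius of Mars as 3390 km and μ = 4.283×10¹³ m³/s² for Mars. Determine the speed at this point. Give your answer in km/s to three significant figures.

r_p = 3390 + 188.6 = 3578.6 km = 3.5786×10⁶ m.
r_a = 3390 + 9127 = 12517 km = 1.2517×10⁷ m.
r = 3390 + 4160 = 7550.0 km = 7.550×10⁶ m.
Semi-major axis a = (r_p + r_a)/2 = 8047.8 km = 8.048×10⁶ m.
Vis-viva: v² = μ(2/r − 1/a) = 4.283×10¹³ × (2.649×10⁻⁷ − 1.243×10⁻⁷) = 6.024×10⁶ m²/s².
v = 2454 m/s = 2.454 km/s.

v ≈ 2.45 km/s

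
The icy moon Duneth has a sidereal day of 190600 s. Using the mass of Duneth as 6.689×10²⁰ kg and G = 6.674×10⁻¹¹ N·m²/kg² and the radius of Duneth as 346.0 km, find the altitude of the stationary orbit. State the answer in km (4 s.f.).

h_sync ≈ 3104 km

μ = GM = 6.674×10⁻¹¹ × 6.689×10²⁰ = 4.464×10¹⁰ m³/s².
A synchronous orbit has period T, so by Kepler's third law a = (μT²/4π²)^(1/3).
μT²/4π² = 4.464×10¹⁰ × (1.906×10⁵)² / 39.48 = 4.108×10¹⁹ m³.
a = 3.450×10⁶ m = 3450.5 km.
Altitude h = a − R = 3450.5 − 346.0 = 3104.5 km.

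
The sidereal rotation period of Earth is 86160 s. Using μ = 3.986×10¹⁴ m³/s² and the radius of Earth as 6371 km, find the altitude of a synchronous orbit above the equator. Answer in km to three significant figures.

A synchronous orbit has period T, so by Kepler's third law a = (μT²/4π²)^(1/3).
μT²/4π² = 3.986×10¹⁴ × (8.616×10⁴)² / 39.48 = 7.495×10²² m³.
a = 4.216×10⁷ m = 42163 km.
Altitude h = a − R = 42163 − 6371 = 35792 km.

h_sync ≈ 35800 km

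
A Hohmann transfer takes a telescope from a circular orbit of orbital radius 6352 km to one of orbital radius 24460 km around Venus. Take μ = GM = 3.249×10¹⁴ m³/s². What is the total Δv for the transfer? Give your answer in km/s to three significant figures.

Δv_total ≈ 3.16 km/s

r₁ = 6352 km = 6.352×10⁶ m.
r₂ = 24460 km = 2.446×10⁷ m.
Transfer ellipse a_t = (r₁ + r₂)/2 = 1.541×10⁷ m.
At r₁: circular v_c1 = √(μ/r₁) = 7152 m/s; transfer-periapsis v_p = √[μ(2/r₁ − 1/a_t)] = 9012 m/s.
Δv₁ = v_p − v_c1 = 1860 m/s.
At r₂: circular v_c2 = √(μ/r₂) = 3645 m/s; transfer-apoapsis v_a = √[μ(2/r₂ − 1/a_t)] = 2340 m/s.
Δv₂ = v_c2 − v_a = 1304 m/s.
Total Δv = Δv₁ + Δv₂ = 3164 m/s = 3.164 km/s.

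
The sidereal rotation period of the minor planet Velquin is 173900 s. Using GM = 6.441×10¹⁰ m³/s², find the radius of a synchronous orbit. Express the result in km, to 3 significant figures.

A synchronous orbit has period T, so by Kepler's third law a = (μT²/4π²)^(1/3).
μT²/4π² = 6.441×10¹⁰ × (1.739×10⁵)² / 39.48 = 4.934×10¹⁹ m³.
a = 3.668×10⁶ m = 3667.7 km.

r_sync ≈ 3670 km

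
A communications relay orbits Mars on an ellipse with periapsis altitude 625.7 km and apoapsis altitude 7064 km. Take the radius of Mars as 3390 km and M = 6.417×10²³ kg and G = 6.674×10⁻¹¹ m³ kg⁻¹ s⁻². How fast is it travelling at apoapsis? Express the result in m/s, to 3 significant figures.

μ = GM = 6.674×10⁻¹¹ × 6.417×10²³ = 4.283×10¹³ m³/s².
r_p = 3390 + 625.7 = 4015.7 km = 4.0157×10⁶ m.
r_a = 3390 + 7064 = 10454 km = 1.0454×10⁷ m.
Semi-major axis a = (r_p + r_a)/2 = 7234.9 km = 7.235×10⁶ m.
Vis-viva: v² = μ(2/r − 1/a) = 4.283×10¹³ × (1.913×10⁻⁷ − 1.382×10⁻⁷) = 2.274×10⁶ m²/s².
v = 1508 m/s.

v ≈ 1510 m/s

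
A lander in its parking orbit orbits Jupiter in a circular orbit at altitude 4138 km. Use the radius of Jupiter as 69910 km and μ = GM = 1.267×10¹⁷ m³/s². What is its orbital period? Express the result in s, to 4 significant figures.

r = 69910 + 4138 = 74048 km = 7.4048×10⁷ m.
Kepler's third law: T = 2π√(r³/μ) = 2π√((7.405×10⁷)³ / 1.267×10¹⁷).
r³/μ = 3.205×10⁶ s², so T = 2π × 1.790×10³ = 1.125×10⁴ s.

T ≈ 11250 s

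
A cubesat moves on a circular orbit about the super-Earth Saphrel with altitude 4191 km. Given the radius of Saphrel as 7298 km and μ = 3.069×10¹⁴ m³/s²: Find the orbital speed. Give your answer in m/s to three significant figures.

r = 7298 + 4191 = 11489 km = 1.1489×10⁷ m.
For a circular orbit v = √(μ/r) = √(3.069×10¹⁴ / 1.149×10⁷) = √(2.671×10⁷) = 5168 m/s.

v ≈ 5170 m/s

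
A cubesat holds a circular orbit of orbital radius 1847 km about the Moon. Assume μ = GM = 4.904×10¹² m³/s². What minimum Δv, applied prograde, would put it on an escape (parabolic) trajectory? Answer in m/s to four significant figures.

Δv ≈ 674.9 m/s

r = 1847 km = 1.847×10⁶ m.
Circular speed v_c = √(μ/r) = 1629 m/s.
Escape speed v_esc = √(2μ/r) = √2 × v_c = 2304 m/s.
Δv = v_esc − v_c = 674.9 m/s.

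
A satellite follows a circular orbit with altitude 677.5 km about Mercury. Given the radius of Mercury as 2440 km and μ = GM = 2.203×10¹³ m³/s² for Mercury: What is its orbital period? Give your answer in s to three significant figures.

r = 2440 + 677.5 = 3117.5 km = 3.1175×10⁶ m.
Kepler's third law: T = 2π√(r³/μ) = 2π√((3.118×10⁶)³ / 2.203×10¹³).
r³/μ = 1.375×10⁶ s², so T = 2π × 1.173×10³ = 7.369×10³ s.

T ≈ 7370 s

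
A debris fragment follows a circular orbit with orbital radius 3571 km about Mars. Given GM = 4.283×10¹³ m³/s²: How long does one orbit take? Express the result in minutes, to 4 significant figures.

r = 3571 km = 3.571×10⁶ m.
Kepler's third law: T = 2π√(r³/μ) = 2π√((3.571×10⁶)³ / 4.283×10¹³).
r³/μ = 1.063×10⁶ s², so T = 2π × 1.031×10³ = 6.479×10³ s.
Converting: 6.479×10³ s ÷ 60.00 = 108.0 minutes.

T ≈ 108.0 minutes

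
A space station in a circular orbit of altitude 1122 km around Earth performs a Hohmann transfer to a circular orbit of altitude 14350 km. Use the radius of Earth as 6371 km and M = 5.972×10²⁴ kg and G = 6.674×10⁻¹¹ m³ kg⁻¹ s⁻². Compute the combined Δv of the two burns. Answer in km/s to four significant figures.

Δv_total ≈ 2.735 km/s

μ = GM = 6.674×10⁻¹¹ × 5.972×10²⁴ = 3.986×10¹⁴ m³/s².
r₁ = 6371 + 1122 = 7493.0 km = 7.4930×10⁶ m.
r₂ = 6371 + 14350 = 20721 km = 2.0721×10⁷ m.
Transfer ellipse a_t = (r₁ + r₂)/2 = 1.411×10⁷ m.
At r₁: circular v_c1 = √(μ/r₁) = 7293 m/s; transfer-perigee v_p = √[μ(2/r₁ − 1/a_t)] = 8839 m/s.
Δv₁ = v_p − v_c1 = 1546 m/s.
At r₂: circular v_c2 = √(μ/r₂) = 4386 m/s; transfer-apogee v_a = √[μ(2/r₂ − 1/a_t)] = 3196 m/s.
Δv₂ = v_c2 − v_a = 1189 m/s.
Total Δv = Δv₁ + Δv₂ = 2735 m/s = 2.735 km/s.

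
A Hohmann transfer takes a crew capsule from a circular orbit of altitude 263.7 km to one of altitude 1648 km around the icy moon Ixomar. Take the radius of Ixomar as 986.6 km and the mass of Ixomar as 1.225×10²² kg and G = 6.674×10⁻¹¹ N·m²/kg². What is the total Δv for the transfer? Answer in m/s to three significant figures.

μ = GM = 6.674×10⁻¹¹ × 1.225×10²² = 8.176×10¹¹ m³/s².
r₁ = 986.6 + 263.7 = 1250.3 km = 1.2503×10⁶ m.
r₂ = 986.6 + 1648 = 2634.6 km = 2.6346×10⁶ m.
Transfer ellipse a_t = (r₁ + r₂)/2 = 1.942×10⁶ m.
At r₁: circular v_c1 = √(μ/r₁) = 808.6 m/s; transfer-periapsis v_p = √[μ(2/r₁ − 1/a_t)] = 941.8 m/s.
Δv₁ = v_p − v_c1 = 133.1 m/s.
At r₂: circular v_c2 = √(μ/r₂) = 557.1 m/s; transfer-apoapsis v_a = √[μ(2/r₂ − 1/a_t)] = 446.9 m/s.
Δv₂ = v_c2 − v_a = 110.1 m/s.
Total Δv = Δv₁ + Δv₂ = 243.2 m/s.

Δv_total ≈ 243 m/s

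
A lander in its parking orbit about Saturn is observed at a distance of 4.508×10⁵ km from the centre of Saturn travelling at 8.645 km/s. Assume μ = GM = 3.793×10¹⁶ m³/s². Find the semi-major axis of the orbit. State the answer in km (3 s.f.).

a ≈ 4.05×10⁵ km

r = 4.508×10⁸ m.
Vis-viva rearranged: 1/a = 2/r − v²/μ = 4.437×10⁻⁹ − 1.970×10⁻⁹ = 2.466×10⁻⁹ m⁻¹.
a = 4.055×10⁸ m = 4.0548×10⁵ km.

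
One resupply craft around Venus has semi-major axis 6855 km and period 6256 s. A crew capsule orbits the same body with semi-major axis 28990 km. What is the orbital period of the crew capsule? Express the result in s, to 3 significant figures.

Kepler's third law: T² ∝ a³, so T₂ = T₁ (a₂/a₁)^(3/2).
a₂/a₁ = 4.229, (a₂/a₁)^(3/2) = 8.697.
T₂ = 6256 × 8.697 = 54410 s.

T₂ ≈ 54400 s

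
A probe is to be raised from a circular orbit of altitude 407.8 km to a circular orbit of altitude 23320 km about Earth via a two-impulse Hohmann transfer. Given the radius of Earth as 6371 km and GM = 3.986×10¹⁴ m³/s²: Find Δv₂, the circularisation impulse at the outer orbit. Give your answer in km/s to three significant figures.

r₁ = 6371 + 407.8 = 6778.8 km = 6.7788×10⁶ m.
r₂ = 6371 + 23320 = 29691 km = 2.9691×10⁷ m.
Transfer ellipse a_t = (r₁ + r₂)/2 = 1.823×10⁷ m.
At r₁: circular v_c1 = √(μ/r₁) = 7668 m/s; transfer-perigee v_p = √[μ(2/r₁ − 1/a_t)] = 9785 m/s.
At r₂: circular v_c2 = √(μ/r₂) = 3664 m/s; transfer-apogee v_a = √[μ(2/r₂ − 1/a_t)] = 2234 m/s.
Δv₂ = v_c2 − v_a = 1430 m/s.
= 1.430 km/s.

Δv ≈ 1.43 km/s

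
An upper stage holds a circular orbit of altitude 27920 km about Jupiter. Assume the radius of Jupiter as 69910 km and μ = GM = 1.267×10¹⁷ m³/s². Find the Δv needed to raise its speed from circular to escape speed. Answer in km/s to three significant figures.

Δv ≈ 14.9 km/s

r = 69910 + 27920 = 97830 km = 9.7830×10⁷ m.
Circular speed v_c = √(μ/r) = 35990 m/s.
Escape speed v_esc = √(2μ/r) = √2 × v_c = 50890 m/s.
Δv = v_esc − v_c = 14910 m/s = 14.91 km/s.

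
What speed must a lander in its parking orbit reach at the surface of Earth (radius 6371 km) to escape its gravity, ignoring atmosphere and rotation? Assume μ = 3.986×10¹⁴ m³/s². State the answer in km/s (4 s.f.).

r = R = 6.371×10⁶ m.
Escape speed v_esc = √(2μ/r) = √(2 × 3.986×10¹⁴ / 6.371×10⁶) = √(1.251×10⁸) = 11190 m/s.
= 11.19 km/s.

v_esc ≈ 11.19 km/s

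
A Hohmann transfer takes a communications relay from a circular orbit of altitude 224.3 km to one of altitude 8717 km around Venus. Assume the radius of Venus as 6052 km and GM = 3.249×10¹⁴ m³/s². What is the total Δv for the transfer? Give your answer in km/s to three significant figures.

Δv_total ≈ 2.40 km/s

r₁ = 6052 + 224.3 = 6276.3 km = 6.2763×10⁶ m.
r₂ = 6052 + 8717 = 14769 km = 1.4769×10⁷ m.
Transfer ellipse a_t = (r₁ + r₂)/2 = 1.052×10⁷ m.
At r₁: circular v_c1 = √(μ/r₁) = 7195 m/s; transfer-periapsis v_p = √[μ(2/r₁ − 1/a_t)] = 8524 m/s.
Δv₁ = v_p − v_c1 = 1329 m/s.
At r₂: circular v_c2 = √(μ/r₂) = 4690 m/s; transfer-apoapsis v_a = √[μ(2/r₂ − 1/a_t)] = 3622 m/s.
Δv₂ = v_c2 − v_a = 1068 m/s.
Total Δv = Δv₁ + Δv₂ = 2397 m/s = 2.397 km/s.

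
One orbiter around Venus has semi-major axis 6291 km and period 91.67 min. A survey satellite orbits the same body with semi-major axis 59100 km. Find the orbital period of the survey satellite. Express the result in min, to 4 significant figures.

T₂ ≈ 2640 min

Kepler's third law: T² ∝ a³, so T₂ = T₁ (a₂/a₁)^(3/2).
a₂/a₁ = 9.394, (a₂/a₁)^(3/2) = 28.79.
T₂ = 91.67 × 28.79 = 2640 min.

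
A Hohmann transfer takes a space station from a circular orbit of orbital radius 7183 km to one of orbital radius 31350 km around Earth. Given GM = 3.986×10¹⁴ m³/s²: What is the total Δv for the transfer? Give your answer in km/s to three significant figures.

Δv_total ≈ 3.44 km/s

r₁ = 7183 km = 7.183×10⁶ m.
r₂ = 31350 km = 3.135×10⁷ m.
Transfer ellipse a_t = (r₁ + r₂)/2 = 1.927×10⁷ m.
At r₁: circular v_c1 = √(μ/r₁) = 7449 m/s; transfer-perigee v_p = √[μ(2/r₁ − 1/a_t)] = 9502 m/s.
Δv₁ = v_p − v_c1 = 2053 m/s.
At r₂: circular v_c2 = √(μ/r₂) = 3566 m/s; transfer-apogee v_a = √[μ(2/r₂ − 1/a_t)] = 2177 m/s.
Δv₂ = v_c2 − v_a = 1389 m/s.
Total Δv = Δv₁ + Δv₂ = 3442 m/s = 3.442 km/s.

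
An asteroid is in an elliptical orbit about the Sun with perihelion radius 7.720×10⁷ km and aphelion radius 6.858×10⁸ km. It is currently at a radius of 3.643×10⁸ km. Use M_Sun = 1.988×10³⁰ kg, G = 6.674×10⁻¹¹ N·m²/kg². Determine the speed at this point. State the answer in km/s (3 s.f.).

v ≈ 19.5 km/s

μ = GM = 6.674×10⁻¹¹ × 1.988×10³⁰ = 1.327×10²⁰ m³/s².
Semi-major axis a = (r_p + r_a)/2 = 3.8150×10⁸ km = 3.815×10¹¹ m.
Vis-viva: v² = μ(2/r − 1/a) = 1.327×10²⁰ × (5.490×10⁻¹² − 2.621×10⁻¹²) = 3.806×10⁸ m²/s².
v = 19510 m/s = 19.51 km/s.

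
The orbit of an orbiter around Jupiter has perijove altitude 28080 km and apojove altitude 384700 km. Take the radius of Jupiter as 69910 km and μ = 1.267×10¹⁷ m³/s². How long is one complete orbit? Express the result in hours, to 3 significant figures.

T ≈ 22.5 hours

r_p = 69910 + 28080 = 97990 km = 9.7990×10⁷ m.
r_a = 69910 + 384700 = 454610 km = 4.5461×10⁸ m.
Semi-major axis a = (r_p + r_a)/2 = (97990 + 4.5461×10⁵)/2 = 2.7630×10⁵ km = 2.763×10⁸ m.
By Kepler's third law T = 2π√(a³/μ) = 2π × 1.290×10⁴ = 8.107×10⁴ s.
= 22.52 hours.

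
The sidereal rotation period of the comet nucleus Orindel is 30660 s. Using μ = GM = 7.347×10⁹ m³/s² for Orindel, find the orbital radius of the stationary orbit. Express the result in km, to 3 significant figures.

A synchronous orbit has period T, so by Kepler's third law a = (μT²/4π²)^(1/3).
μT²/4π² = 7.347×10⁹ × (3.066×10⁴)² / 39.48 = 1.749×10¹⁷ m³.
a = 5.593×10⁵ m = 559.28 km.

r_sync ≈ 559 km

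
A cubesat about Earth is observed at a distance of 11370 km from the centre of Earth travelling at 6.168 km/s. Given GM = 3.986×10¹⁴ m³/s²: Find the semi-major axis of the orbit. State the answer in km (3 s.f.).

r = 1.137×10⁷ m.
Vis-viva rearranged: 1/a = 2/r − v²/μ = 1.759×10⁻⁷ − 9.544×10⁻⁸ = 8.046×10⁻⁸ m⁻¹.
a = 1.243×10⁷ m = 12429 km.

a ≈ 12400 km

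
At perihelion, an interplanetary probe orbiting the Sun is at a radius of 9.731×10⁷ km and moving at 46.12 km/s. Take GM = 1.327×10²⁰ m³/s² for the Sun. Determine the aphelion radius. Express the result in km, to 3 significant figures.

aphelion radius ≈ 3.45×10⁸ km

r_p = 9.731×10¹⁰ m.
Specific energy ε = v²/2 − μ/r = -3.002×10⁸ J/kg, so a = −μ/(2ε) = 2.211×10¹¹ m.
The apsides satisfy r_p + r_a = 2a, so the aphelion radius is 2a − r_p = 3.448×10¹¹ m = 3.4479×10⁸ km.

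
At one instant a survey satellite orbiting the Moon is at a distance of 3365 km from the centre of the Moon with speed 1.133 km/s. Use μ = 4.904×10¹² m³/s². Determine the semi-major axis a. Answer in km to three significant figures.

a ≈ 3010 km

r = 3.365×10⁶ m.
Specific orbital energy ε = v²/2 − μ/r = (1133)²/2 − 4.904×10¹²/3.365×10⁶ = -8.155×10⁵ J/kg.
Since ε = −μ/(2a), a = −μ/(2ε) = 3.007×10⁶ m = 3006.7 km.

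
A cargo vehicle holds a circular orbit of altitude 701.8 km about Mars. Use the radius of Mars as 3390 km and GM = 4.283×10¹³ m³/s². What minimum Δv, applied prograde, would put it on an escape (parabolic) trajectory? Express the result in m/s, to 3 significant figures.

Δv ≈ 1340 m/s

r = 3390 + 701.8 = 4091.8 km = 4.0918×10⁶ m.
Circular speed v_c = √(μ/r) = 3235 m/s.
Escape speed v_esc = √(2μ/r) = √2 × v_c = 4575 m/s.
Δv = v_esc − v_c = 1340 m/s.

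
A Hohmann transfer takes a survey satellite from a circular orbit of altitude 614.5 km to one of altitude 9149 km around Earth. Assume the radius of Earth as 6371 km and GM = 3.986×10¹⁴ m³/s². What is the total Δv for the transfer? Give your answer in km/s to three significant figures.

Δv_total ≈ 2.39 km/s

r₁ = 6371 + 614.5 = 6985.5 km = 6.9855×10⁶ m.
r₂ = 6371 + 9149 = 15520 km = 1.5520×10⁷ m.
Transfer ellipse a_t = (r₁ + r₂)/2 = 1.125×10⁷ m.
At r₁: circular v_c1 = √(μ/r₁) = 7554 m/s; transfer-perigee v_p = √[μ(2/r₁ − 1/a_t)] = 8871 m/s.
Δv₁ = v_p − v_c1 = 1317 m/s.
At r₂: circular v_c2 = √(μ/r₂) = 5068 m/s; transfer-apogee v_a = √[μ(2/r₂ − 1/a_t)] = 3993 m/s.
Δv₂ = v_c2 − v_a = 1075 m/s.
Total Δv = Δv₁ + Δv₂ = 2392 m/s = 2.392 km/s.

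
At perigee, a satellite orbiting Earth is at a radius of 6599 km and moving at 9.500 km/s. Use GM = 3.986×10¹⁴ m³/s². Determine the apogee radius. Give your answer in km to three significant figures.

r_p = 6.599×10⁶ m.
Specific energy ε = v²/2 − μ/r = -1.528×10⁷ J/kg, so a = −μ/(2ε) = 1.304×10⁷ m.
The apsides satisfy r_p + r_a = 2a, so the apogee radius is 2a − r_p = 1.949×10⁷ m = 19491 km.

apogee radius ≈ 19500 km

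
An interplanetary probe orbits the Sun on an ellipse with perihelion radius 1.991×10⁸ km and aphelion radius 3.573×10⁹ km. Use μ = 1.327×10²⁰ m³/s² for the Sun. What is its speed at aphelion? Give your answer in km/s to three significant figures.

Semi-major axis a = (r_p + r_a)/2 = 1.8860×10⁹ km = 1.886×10¹² m.
Vis-viva: v² = μ(2/r − 1/a) = 1.327×10²⁰ × (5.598×10⁻¹³ − 5.302×10⁻¹³) = 3.921×10⁶ m²/s².
v = 1980 m/s = 1.980 km/s.

v ≈ 1.98 km/s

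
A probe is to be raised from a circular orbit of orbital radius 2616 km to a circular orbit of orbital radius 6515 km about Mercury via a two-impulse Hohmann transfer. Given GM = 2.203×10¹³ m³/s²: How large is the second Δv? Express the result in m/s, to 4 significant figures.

r₁ = 2616 km = 2.616×10⁶ m.
r₂ = 6515 km = 6.515×10⁶ m.
Transfer ellipse a_t = (r₁ + r₂)/2 = 4.566×10⁶ m.
At r₁: circular v_c1 = √(μ/r₁) = 2902 m/s; transfer-periherm v_p = √[μ(2/r₁ − 1/a_t)] = 3467 m/s.
At r₂: circular v_c2 = √(μ/r₂) = 1839 m/s; transfer-apoherm v_a = √[μ(2/r₂ − 1/a_t)] = 1392 m/s.
Δv₂ = v_c2 − v_a = 446.9 m/s.

Δv ≈ 446.9 m/s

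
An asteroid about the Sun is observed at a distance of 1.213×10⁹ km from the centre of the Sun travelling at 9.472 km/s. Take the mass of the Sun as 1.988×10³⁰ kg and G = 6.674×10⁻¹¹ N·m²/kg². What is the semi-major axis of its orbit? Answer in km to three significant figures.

μ = GM = 6.674×10⁻¹¹ × 1.988×10³⁰ = 1.327×10²⁰ m³/s².
r = 1.213×10¹² m.
Specific orbital energy ε = v²/2 − μ/r = (9472)²/2 − 1.327×10²⁰/1.213×10¹² = -6.452×10⁷ J/kg.
Since ε = −μ/(2a), a = −μ/(2ε) = 1.028×10¹² m = 1.0282×10⁹ km.

a ≈ 1.03×10⁹ km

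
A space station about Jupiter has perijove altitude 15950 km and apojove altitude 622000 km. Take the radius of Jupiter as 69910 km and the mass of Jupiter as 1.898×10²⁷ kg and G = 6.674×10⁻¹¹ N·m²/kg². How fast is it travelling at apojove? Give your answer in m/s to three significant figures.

v ≈ 6360 m/s

μ = GM = 6.674×10⁻¹¹ × 1.898×10²⁷ = 1.267×10¹⁷ m³/s².
r_p = 69910 + 15950 = 85860 km = 8.5860×10⁷ m.
r_a = 69910 + 622000 = 691910 km = 6.9191×10⁸ m.
Semi-major axis a = (r_p + r_a)/2 = 3.8888×10⁵ km = 3.889×10⁸ m.
Vis-viva: v² = μ(2/r − 1/a) = 1.267×10¹⁷ × (2.891×10⁻⁹ − 2.571×10⁻⁹) = 4.042×10⁷ m²/s².
v = 6358 m/s.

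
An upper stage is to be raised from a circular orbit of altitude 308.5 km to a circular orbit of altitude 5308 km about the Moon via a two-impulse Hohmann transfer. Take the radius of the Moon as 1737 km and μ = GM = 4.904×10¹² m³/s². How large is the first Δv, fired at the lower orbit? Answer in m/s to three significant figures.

r₁ = 1737 + 308.5 = 2045.5 km = 2.0455×10⁶ m.
r₂ = 1737 + 5308 = 7045.0 km = 7.0450×10⁶ m.
Transfer ellipse a_t = (r₁ + r₂)/2 = 4.545×10⁶ m.
At r₁: circular v_c1 = √(μ/r₁) = 1548 m/s; transfer-perilune v_p = √[μ(2/r₁ − 1/a_t)] = 1928 m/s.
Δv₁ = v_p − v_c1 = 379.3 m/s.

Δv ≈ 379 m/s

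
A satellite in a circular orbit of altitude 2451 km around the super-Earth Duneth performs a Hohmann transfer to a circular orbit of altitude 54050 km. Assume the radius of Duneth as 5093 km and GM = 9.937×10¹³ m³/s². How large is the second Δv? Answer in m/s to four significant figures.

Δv ≈ 679.7 m/s

r₁ = 5093 + 2451 = 7544.0 km = 7.5440×10⁶ m.
r₂ = 5093 + 54050 = 59143 km = 5.9143×10⁷ m.
Transfer ellipse a_t = (r₁ + r₂)/2 = 3.334×10⁷ m.
At r₁: circular v_c1 = √(μ/r₁) = 3629 m/s; transfer-periapsis v_p = √[μ(2/r₁ − 1/a_t)] = 4834 m/s.
At r₂: circular v_c2 = √(μ/r₂) = 1296 m/s; transfer-apoapsis v_a = √[μ(2/r₂ − 1/a_t)] = 616.6 m/s.
Δv₂ = v_c2 − v_a = 679.7 m/s.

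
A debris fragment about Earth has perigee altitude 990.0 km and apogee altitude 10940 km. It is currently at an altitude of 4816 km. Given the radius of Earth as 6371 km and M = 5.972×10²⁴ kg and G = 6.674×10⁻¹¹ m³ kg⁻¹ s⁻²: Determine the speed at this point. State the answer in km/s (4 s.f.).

μ = GM = 6.674×10⁻¹¹ × 5.972×10²⁴ = 3.986×10¹⁴ m³/s².
r_p = 6371 + 990.0 = 7361.0 km = 7.3610×10⁶ m.
r_a = 6371 + 10940 = 17311 km = 1.7311×10⁷ m.
r = 6371 + 4816 = 11187 km = 1.119×10⁷ m.
Semi-major axis a = (r_p + r_a)/2 = 12336 km = 1.234×10⁷ m.
Vis-viva: v² = μ(2/r − 1/a) = 3.986×10¹⁴ × (1.788×10⁻⁷ − 8.106×10⁻⁸) = 3.895×10⁷ m²/s².
v = 6241 m/s = 6.241 km/s.

v ≈ 6.241 km/s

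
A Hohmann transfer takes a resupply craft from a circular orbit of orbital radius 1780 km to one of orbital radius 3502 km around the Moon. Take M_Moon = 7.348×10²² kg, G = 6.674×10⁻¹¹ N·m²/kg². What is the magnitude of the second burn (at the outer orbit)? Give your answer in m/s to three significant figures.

μ = GM = 6.674×10⁻¹¹ × 7.348×10²² = 4.904×10¹² m³/s².
r₁ = 1780 km = 1.780×10⁶ m.
r₂ = 3502 km = 3.502×10⁶ m.
Transfer ellipse a_t = (r₁ + r₂)/2 = 2.641×10⁶ m.
At r₁: circular v_c1 = √(μ/r₁) = 1660 m/s; transfer-perilune v_p = √[μ(2/r₁ − 1/a_t)] = 1911 m/s.
At r₂: circular v_c2 = √(μ/r₂) = 1183 m/s; transfer-apolune v_a = √[μ(2/r₂ − 1/a_t)] = 971.5 m/s.
Δv₂ = v_c2 − v_a = 211.9 m/s.

Δv ≈ 212 m/s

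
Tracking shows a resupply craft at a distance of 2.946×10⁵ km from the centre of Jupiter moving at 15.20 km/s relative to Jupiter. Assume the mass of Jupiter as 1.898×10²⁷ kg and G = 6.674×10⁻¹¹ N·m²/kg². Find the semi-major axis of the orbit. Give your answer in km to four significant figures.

a ≈ 2.014×10⁵ km

μ = GM = 6.674×10⁻¹¹ × 1.898×10²⁷ = 1.267×10¹⁷ m³/s².
r = 2.946×10⁸ m.
Vis-viva rearranged: 1/a = 2/r − v²/μ = 6.789×10⁻⁹ − 1.824×10⁻⁹ = 4.965×10⁻⁹ m⁻¹.
a = 2.014×10⁸ m = 2.0141×10⁵ km.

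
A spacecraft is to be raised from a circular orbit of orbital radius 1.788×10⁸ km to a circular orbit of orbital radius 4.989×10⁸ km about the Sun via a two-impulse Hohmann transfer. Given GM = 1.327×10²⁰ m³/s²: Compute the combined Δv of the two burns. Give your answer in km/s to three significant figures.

r₁ = 1.788×10⁸ km = 1.788×10¹¹ m.
r₂ = 4.989×10⁸ km = 4.989×10¹¹ m.
Transfer ellipse a_t = (r₁ + r₂)/2 = 3.388×10¹¹ m.
At r₁: circular v_c1 = √(μ/r₁) = 27240 m/s; transfer-perihelion v_p = √[μ(2/r₁ − 1/a_t)] = 33060 m/s.
Δv₁ = v_p − v_c1 = 5814 m/s.
At r₂: circular v_c2 = √(μ/r₂) = 16310 m/s; transfer-aphelion v_a = √[μ(2/r₂ − 1/a_t)] = 11850 m/s.
Δv₂ = v_c2 − v_a = 4462 m/s.
Total Δv = Δv₁ + Δv₂ = 10280 m/s = 10.28 km/s.

Δv_total ≈ 10.3 km/s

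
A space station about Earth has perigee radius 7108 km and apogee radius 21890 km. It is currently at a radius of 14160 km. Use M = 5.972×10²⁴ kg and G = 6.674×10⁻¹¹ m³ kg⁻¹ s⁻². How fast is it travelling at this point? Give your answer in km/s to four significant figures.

μ = GM = 6.674×10⁻¹¹ × 5.972×10²⁴ = 3.986×10¹⁴ m³/s².
Semi-major axis a = (r_p + r_a)/2 = 14499 km = 1.450×10⁷ m.
Vis-viva: v² = μ(2/r − 1/a) = 3.986×10¹⁴ × (1.412×10⁻⁷ − 6.897×10⁻⁸) = 2.881×10⁷ m²/s².
v = 5367 m/s = 5.367 km/s.

v ≈ 5.367 km/s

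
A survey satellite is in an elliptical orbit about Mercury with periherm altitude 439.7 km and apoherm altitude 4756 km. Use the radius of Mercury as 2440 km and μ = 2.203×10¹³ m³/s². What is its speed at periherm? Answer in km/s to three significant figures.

v ≈ 3.31 km/s

r_p = 2440 + 439.7 = 2879.7 km = 2.8797×10⁶ m.
r_a = 2440 + 4756 = 7196.0 km = 7.1960×10⁶ m.
Semi-major axis a = (r_p + r_a)/2 = 5037.9 km = 5.038×10⁶ m.
Vis-viva: v² = μ(2/r − 1/a) = 2.203×10¹³ × (6.945×10⁻⁷ − 1.985×10⁻⁷) = 1.093×10⁷ m²/s².
v = 3306 m/s = 3.306 km/s.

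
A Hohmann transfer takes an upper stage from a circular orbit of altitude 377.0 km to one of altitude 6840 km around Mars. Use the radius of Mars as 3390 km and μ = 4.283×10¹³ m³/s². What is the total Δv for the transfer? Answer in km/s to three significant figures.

Δv_total ≈ 1.25 km/s

r₁ = 3390 + 377.0 = 3767.0 km = 3.7670×10⁶ m.
r₂ = 3390 + 6840 = 10230 km = 1.0230×10⁷ m.
Transfer ellipse a_t = (r₁ + r₂)/2 = 6.998×10⁶ m.
At r₁: circular v_c1 = √(μ/r₁) = 3372 m/s; transfer-periapsis v_p = √[μ(2/r₁ − 1/a_t)] = 4077 m/s.
Δv₁ = v_p − v_c1 = 704.8 m/s.
At r₂: circular v_c2 = √(μ/r₂) = 2046 m/s; transfer-apoapsis v_a = √[μ(2/r₂ − 1/a_t)] = 1501 m/s.
Δv₂ = v_c2 − v_a = 545.0 m/s.
Total Δv = Δv₁ + Δv₂ = 1250 m/s = 1.250 km/s.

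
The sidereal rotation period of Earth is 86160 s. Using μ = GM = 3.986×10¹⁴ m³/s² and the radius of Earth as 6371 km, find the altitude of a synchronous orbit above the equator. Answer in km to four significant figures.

A synchronous orbit has period T, so by Kepler's third law a = (μT²/4π²)^(1/3).
μT²/4π² = 3.986×10¹⁴ × (8.616×10⁴)² / 39.48 = 7.495×10²² m³.
a = 4.216×10⁷ m = 42163 km.
Altitude h = a − R = 42163 − 6371 = 35792 km.

h_sync ≈ 35790 km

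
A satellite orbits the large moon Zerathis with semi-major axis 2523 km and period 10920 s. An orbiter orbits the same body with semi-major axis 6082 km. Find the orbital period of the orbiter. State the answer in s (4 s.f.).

T₂ ≈ 40870 s

Kepler's third law: T² ∝ a³, so T₂ = T₁ (a₂/a₁)^(3/2).
a₂/a₁ = 2.411, (a₂/a₁)^(3/2) = 3.743.
T₂ = 10920 × 3.743 = 40870 s.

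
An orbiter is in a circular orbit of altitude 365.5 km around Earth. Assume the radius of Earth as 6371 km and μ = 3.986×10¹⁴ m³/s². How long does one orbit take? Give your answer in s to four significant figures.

r = 6371 + 365.5 = 6736.5 km = 6.7365×10⁶ m.
Kepler's third law: T = 2π√(r³/μ) = 2π√((6.736×10⁶)³ / 3.986×10¹⁴).
r³/μ = 7.669×10⁵ s², so T = 2π × 8.758×10² = 5.503×10³ s.

T ≈ 5503 s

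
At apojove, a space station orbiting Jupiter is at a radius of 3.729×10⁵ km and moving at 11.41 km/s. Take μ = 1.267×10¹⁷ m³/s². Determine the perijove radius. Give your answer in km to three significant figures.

perijove radius ≈ 88400 km

r_a = 3.729×10⁸ m.
Specific energy ε = v²/2 − μ/r = -2.747×10⁸ J/kg, so a = −μ/(2ε) = 2.306×10⁸ m.
The apsides satisfy r_p + r_a = 2a, so the perijove radius is 2a − r_a = 8.837×10⁷ m = 88372 km.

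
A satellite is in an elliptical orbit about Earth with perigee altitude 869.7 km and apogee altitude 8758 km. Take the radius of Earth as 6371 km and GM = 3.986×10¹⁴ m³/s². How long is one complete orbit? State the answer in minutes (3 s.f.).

T ≈ 196 minutes

r_p = 6371 + 869.7 = 7240.7 km = 7.2407×10⁶ m.
r_a = 6371 + 8758 = 15129 km = 1.5129×10⁷ m.
Semi-major axis a = (r_p + r_a)/2 = (7240.7 + 15129)/2 = 11185 km = 1.118×10⁷ m.
By Kepler's third law T = 2π√(a³/μ) = 2π × 1.874×10³ = 1.177×10⁴ s.
= 196.2 minutes.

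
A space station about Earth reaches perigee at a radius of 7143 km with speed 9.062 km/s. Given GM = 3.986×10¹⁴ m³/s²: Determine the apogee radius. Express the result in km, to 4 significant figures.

r_p = 7.143×10⁶ m.
Specific energy ε = v²/2 − μ/r = -1.474×10⁷ J/kg, so a = −μ/(2ε) = 1.352×10⁷ m.
The apsides satisfy r_p + r_a = 2a, so the apogee radius is 2a − r_p = 1.989×10⁷ m = 19894 km.

apogee radius ≈ 19890 km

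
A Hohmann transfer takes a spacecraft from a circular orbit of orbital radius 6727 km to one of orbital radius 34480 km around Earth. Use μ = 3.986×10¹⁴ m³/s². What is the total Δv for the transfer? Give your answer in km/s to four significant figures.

r₁ = 6727 km = 6.727×10⁶ m.
r₂ = 34480 km = 3.448×10⁷ m.
Transfer ellipse a_t = (r₁ + r₂)/2 = 2.060×10⁷ m.
At r₁: circular v_c1 = √(μ/r₁) = 7698 m/s; transfer-perigee v_p = √[μ(2/r₁ − 1/a_t)] = 9958 m/s.
Δv₁ = v_p − v_c1 = 2260 m/s.
At r₂: circular v_c2 = √(μ/r₂) = 3400 m/s; transfer-apogee v_a = √[μ(2/r₂ − 1/a_t)] = 1943 m/s.
Δv₂ = v_c2 − v_a = 1457 m/s.
Total Δv = Δv₁ + Δv₂ = 3718 m/s = 3.718 km/s.

Δv_total ≈ 3.718 km/s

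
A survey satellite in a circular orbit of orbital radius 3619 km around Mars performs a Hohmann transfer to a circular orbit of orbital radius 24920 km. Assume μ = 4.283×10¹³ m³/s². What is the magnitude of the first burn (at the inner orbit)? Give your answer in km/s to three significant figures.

Δv ≈ 1.11 km/s

r₁ = 3619 km = 3.619×10⁶ m.
r₂ = 24920 km = 2.492×10⁷ m.
Transfer ellipse a_t = (r₁ + r₂)/2 = 1.427×10⁷ m.
At r₁: circular v_c1 = √(μ/r₁) = 3440 m/s; transfer-periapsis v_p = √[μ(2/r₁ − 1/a_t)] = 4546 m/s.
Δv₁ = v_p − v_c1 = 1106 m/s.
= 1.106 km/s.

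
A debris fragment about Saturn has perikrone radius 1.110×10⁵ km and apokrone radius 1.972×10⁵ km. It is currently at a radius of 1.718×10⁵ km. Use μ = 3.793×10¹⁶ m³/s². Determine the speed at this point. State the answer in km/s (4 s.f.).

Semi-major axis a = (r_p + r_a)/2 = 1.5410×10⁵ km = 1.541×10⁸ m.
Vis-viva: v² = μ(2/r − 1/a) = 3.793×10¹⁶ × (1.164×10⁻⁸ − 6.489×10⁻⁹) = 1.954×10⁸ m²/s².
v = 13980 m/s = 13.98 km/s.

v ≈ 13.98 km/s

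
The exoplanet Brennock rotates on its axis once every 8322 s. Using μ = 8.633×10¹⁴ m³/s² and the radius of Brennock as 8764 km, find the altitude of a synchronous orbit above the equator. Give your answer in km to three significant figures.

h_sync ≈ 2720 km

A synchronous orbit has period T, so by Kepler's third law a = (μT²/4π²)^(1/3).
μT²/4π² = 8.633×10¹⁴ × (8.322×10³)² / 39.48 = 1.514×10²¹ m³.
a = 1.148×10⁷ m = 11484 km.
Altitude h = a − R = 11484 − 8764 = 2719.8 km.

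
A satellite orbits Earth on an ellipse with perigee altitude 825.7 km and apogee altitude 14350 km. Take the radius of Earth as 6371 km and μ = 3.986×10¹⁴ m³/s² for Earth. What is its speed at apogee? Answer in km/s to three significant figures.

r_p = 6371 + 825.7 = 7196.7 km = 7.1967×10⁶ m.
r_a = 6371 + 14350 = 20721 km = 2.0721×10⁷ m.
Semi-major axis a = (r_p + r_a)/2 = 13959 km = 1.396×10⁷ m.
Vis-viva: v² = μ(2/r − 1/a) = 3.986×10¹⁴ × (9.652×10⁻⁸ − 7.164×10⁻⁸) = 9.918×10⁶ m²/s².
v = 3149 m/s = 3.149 km/s.

v ≈ 3.15 km/s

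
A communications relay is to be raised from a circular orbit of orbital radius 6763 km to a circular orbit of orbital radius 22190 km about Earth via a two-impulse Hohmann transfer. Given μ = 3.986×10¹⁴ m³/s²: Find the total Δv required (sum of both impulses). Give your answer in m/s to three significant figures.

Δv_total ≈ 3170 m/s

r₁ = 6763 km = 6.763×10⁶ m.
r₂ = 22190 km = 2.219×10⁷ m.
Transfer ellipse a_t = (r₁ + r₂)/2 = 1.448×10⁷ m.
At r₁: circular v_c1 = √(μ/r₁) = 7677 m/s; transfer-perigee v_p = √[μ(2/r₁ − 1/a_t)] = 9505 m/s.
Δv₁ = v_p − v_c1 = 1828 m/s.
At r₂: circular v_c2 = √(μ/r₂) = 4238 m/s; transfer-apogee v_a = √[μ(2/r₂ − 1/a_t)] = 2897 m/s.
Δv₂ = v_c2 − v_a = 1341 m/s.
Total Δv = Δv₁ + Δv₂ = 3169 m/s.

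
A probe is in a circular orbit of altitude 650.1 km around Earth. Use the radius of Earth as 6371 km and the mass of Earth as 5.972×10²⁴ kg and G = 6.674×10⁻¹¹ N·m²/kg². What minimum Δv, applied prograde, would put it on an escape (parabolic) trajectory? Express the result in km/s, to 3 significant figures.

μ = GM = 6.674×10⁻¹¹ × 5.972×10²⁴ = 3.986×10¹⁴ m³/s².
r = 6371 + 650.1 = 7021.1 km = 7.0211×10⁶ m.
Circular speed v_c = √(μ/r) = 7534 m/s.
Escape speed v_esc = √(2μ/r) = √2 × v_c = 10660 m/s.
Δv = v_esc − v_c = 3121 m/s = 3.121 km/s.

Δv ≈ 3.12 km/s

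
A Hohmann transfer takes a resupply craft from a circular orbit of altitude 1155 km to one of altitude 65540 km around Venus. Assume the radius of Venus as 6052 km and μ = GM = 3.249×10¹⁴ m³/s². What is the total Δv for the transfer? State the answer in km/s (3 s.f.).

Δv_total ≈ 3.56 km/s

r₁ = 6052 + 1155 = 7207.0 km = 7.2070×10⁶ m.
r₂ = 6052 + 65540 = 71592 km = 7.1592×10⁷ m.
Transfer ellipse a_t = (r₁ + r₂)/2 = 3.940×10⁷ m.
At r₁: circular v_c1 = √(μ/r₁) = 6714 m/s; transfer-periapsis v_p = √[μ(2/r₁ − 1/a_t)] = 9051 m/s.
Δv₁ = v_p − v_c1 = 2336 m/s.
At r₂: circular v_c2 = √(μ/r₂) = 2130 m/s; transfer-apoapsis v_a = √[μ(2/r₂ − 1/a_t)] = 911.1 m/s.
Δv₂ = v_c2 − v_a = 1219 m/s.
Total Δv = Δv₁ + Δv₂ = 3556 m/s = 3.556 km/s.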